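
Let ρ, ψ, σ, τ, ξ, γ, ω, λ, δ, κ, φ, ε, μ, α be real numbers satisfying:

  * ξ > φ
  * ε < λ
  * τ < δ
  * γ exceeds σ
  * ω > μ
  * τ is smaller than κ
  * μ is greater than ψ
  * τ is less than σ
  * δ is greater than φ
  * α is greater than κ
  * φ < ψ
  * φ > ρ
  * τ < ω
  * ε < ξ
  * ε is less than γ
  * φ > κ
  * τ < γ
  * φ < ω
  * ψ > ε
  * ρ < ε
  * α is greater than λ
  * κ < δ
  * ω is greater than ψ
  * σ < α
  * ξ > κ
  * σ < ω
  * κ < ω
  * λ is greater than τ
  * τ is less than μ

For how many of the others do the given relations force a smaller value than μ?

The elements the relations force below μ are ρ, τ, κ, ε, φ, ψ — no chain reaches any other.
That is 6.

6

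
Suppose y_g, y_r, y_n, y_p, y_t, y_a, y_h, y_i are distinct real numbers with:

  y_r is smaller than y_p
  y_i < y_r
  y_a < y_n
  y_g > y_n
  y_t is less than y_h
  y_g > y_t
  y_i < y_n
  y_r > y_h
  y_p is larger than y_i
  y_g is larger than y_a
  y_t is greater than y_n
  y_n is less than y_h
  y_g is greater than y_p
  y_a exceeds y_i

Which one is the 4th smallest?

y_t

The consecutive relations fix a unique order: y_i < y_a < y_n < y_t < y_h < y_r < y_p < y_g.
The 4th smallest is y_t.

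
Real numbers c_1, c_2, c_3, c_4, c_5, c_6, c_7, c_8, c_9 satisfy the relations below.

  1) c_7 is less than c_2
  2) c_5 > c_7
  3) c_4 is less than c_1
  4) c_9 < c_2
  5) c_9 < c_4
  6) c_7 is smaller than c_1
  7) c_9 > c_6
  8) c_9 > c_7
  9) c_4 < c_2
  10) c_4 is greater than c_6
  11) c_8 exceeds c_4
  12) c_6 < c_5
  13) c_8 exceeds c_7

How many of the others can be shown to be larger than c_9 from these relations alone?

4

From c_9 the given relations immediately reach c_4, c_2.
From those, c_8, c_1 — 4 in total.
No other element is forced above c_9 by the given relations, so the count is 4.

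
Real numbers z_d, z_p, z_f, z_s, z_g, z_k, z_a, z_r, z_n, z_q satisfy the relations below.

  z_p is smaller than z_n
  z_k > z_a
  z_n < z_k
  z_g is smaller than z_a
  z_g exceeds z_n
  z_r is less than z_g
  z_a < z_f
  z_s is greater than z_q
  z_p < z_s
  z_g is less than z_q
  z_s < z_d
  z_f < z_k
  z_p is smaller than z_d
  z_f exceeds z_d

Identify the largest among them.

z_k

Chaining downward from z_k: directly below it, z_n, z_a, z_f; then z_p, z_g, z_d; then z_r, z_s; then z_q.
That covers every other element, and nothing is given above z_k, so z_k is the largest.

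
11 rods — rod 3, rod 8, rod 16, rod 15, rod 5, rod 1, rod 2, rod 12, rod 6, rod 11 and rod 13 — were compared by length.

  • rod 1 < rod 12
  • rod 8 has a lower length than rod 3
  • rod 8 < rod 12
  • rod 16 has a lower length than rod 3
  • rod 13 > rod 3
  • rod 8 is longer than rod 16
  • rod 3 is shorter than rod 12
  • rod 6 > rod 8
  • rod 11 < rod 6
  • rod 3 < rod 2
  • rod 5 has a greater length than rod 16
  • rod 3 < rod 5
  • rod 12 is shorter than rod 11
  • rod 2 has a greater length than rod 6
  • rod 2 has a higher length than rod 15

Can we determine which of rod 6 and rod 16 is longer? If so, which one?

rod 16 < rod 8 < rod 3 < rod 12 < rod 11 < rod 6, by transitivity through rod 8, rod 3, rod 12, rod 11.
So rod 6 is longer.

rod 6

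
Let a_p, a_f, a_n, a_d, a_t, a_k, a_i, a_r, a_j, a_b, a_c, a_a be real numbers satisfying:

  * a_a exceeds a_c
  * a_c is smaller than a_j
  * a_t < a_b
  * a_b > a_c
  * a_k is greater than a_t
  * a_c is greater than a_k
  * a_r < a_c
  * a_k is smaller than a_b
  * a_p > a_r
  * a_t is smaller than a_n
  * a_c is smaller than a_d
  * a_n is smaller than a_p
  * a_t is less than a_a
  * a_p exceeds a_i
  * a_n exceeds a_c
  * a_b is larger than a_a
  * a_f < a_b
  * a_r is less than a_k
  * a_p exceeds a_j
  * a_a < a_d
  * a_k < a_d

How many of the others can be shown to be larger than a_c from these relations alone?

From a_c the given relations immediately reach a_a, a_n, a_j, a_d, a_b.
From those, a_p — 6 in total.
No other element is forced above a_c by the given relations, so the count is 6.

6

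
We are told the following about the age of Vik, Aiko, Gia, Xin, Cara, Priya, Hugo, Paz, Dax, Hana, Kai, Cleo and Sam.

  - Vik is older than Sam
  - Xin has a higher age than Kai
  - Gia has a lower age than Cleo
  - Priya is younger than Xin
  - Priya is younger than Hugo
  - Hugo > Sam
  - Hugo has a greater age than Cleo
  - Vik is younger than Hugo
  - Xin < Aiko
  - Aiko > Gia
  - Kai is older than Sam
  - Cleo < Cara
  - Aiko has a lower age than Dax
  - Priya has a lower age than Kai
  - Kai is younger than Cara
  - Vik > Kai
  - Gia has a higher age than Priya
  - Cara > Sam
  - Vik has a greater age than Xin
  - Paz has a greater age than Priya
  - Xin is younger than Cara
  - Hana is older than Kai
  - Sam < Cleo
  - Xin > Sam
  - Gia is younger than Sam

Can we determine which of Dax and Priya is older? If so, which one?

Dax

Chaining the given relations: Priya < Gia < Sam < Kai < Xin < Aiko < Dax.
So Dax is older.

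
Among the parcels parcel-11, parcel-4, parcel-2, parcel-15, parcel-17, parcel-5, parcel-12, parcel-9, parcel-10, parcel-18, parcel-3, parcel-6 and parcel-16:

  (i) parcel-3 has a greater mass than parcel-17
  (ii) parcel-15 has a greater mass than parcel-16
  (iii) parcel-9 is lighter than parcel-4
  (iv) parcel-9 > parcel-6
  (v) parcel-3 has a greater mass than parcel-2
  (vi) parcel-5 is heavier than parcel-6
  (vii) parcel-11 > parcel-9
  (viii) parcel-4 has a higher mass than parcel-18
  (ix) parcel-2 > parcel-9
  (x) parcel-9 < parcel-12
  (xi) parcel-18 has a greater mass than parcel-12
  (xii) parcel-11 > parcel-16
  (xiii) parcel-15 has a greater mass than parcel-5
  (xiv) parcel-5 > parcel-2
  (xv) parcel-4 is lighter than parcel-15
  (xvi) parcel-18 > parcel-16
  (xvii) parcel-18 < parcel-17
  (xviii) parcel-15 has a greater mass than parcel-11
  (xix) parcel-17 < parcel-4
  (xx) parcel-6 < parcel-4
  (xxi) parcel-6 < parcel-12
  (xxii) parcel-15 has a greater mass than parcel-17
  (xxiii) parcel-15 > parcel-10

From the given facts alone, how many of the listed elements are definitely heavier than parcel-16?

From parcel-16 the given relations immediately reach parcel-18, parcel-11, parcel-15.
From those, parcel-17, parcel-4 — 5 in total.
From those, parcel-3 — 6 in total.
No other element is forced above parcel-16 by the given relations, so the count is 6.

6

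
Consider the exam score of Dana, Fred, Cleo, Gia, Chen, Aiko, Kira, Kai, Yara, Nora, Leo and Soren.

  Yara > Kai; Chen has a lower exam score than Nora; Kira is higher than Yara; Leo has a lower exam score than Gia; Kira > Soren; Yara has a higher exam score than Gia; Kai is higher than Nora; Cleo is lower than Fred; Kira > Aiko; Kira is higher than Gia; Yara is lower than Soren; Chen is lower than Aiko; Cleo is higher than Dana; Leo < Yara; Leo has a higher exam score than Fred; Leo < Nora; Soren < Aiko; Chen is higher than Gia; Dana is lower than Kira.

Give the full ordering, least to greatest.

Each adjacent pair is fixed by a given relation: Dana < Cleo; Cleo < Fred; Fred < Leo; Leo < Gia; Gia < Chen; Chen < Nora; Nora < Kai; Kai < Yara; Yara < Soren; Soren < Aiko; Aiko < Kira. Chaining them end to end gives the full order.

Dana < Cleo < Fred < Leo < Gia < Chen < Nora < Kai < Yara < Soren < Aiko < Kira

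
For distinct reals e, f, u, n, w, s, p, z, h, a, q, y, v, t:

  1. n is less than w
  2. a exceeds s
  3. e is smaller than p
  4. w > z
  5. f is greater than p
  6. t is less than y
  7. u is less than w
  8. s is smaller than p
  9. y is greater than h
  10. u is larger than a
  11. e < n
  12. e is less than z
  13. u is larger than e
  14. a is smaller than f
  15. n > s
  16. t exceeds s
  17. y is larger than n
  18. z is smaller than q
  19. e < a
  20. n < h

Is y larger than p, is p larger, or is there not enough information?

undetermined

Following every chain through p: above p we get f; below p we get s, e.
y is not reached, and no chain runs the other way from y to p.
So the given relations leave the order of p and y undetermined.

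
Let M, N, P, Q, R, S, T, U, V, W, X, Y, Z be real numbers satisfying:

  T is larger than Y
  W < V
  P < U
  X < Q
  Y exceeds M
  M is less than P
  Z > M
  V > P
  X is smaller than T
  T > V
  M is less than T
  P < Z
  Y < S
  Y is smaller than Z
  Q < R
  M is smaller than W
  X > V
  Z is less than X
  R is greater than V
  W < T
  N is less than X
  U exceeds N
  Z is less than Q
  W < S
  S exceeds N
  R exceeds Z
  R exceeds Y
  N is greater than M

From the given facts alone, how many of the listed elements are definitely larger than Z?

The elements the relations force above Z are X, Q, R, T — no chain reaches any other.
That is 4.

4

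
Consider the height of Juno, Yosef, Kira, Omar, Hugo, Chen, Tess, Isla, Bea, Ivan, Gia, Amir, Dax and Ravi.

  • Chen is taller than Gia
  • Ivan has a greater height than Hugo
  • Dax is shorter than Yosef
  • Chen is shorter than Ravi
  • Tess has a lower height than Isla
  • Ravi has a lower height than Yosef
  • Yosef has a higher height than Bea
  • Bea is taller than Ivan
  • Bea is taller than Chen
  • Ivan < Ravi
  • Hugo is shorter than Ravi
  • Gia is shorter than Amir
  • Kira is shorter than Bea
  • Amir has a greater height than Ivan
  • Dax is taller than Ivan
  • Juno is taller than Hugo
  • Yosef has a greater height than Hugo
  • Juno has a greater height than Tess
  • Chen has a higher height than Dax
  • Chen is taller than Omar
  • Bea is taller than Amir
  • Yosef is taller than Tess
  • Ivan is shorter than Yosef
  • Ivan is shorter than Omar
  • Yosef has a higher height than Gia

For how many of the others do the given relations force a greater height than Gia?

5

Directly above Gia: Amir, Chen, Yosef.
One step further: Ravi, Bea (5 so far).
No other element is forced above Gia by the given relations, so the count is 5.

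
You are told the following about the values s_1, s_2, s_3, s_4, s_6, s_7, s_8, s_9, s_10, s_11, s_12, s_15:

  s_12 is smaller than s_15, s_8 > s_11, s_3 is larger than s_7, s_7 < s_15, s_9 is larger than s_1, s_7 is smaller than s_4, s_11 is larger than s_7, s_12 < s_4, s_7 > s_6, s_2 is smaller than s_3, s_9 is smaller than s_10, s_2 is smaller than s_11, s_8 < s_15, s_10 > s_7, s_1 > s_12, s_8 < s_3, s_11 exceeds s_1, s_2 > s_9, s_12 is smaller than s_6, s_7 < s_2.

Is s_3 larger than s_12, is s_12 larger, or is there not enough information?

s_12 < s_1 < s_9 < s_2 < s_11 < s_8 < s_3, by transitivity through s_1, s_9, s_2, s_11, s_8.
So s_3 is larger.

s_3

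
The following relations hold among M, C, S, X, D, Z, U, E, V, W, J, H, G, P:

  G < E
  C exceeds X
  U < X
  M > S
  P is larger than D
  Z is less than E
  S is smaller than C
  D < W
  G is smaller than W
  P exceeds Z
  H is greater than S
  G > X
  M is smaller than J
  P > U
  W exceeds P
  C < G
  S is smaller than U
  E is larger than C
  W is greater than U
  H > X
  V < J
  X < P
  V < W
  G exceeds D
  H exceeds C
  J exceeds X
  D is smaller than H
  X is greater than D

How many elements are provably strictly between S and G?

3

The relations place S below G. An element lies strictly between them when it is forced above S and also forced below G.
Above S: {U, X, C, H, M, J, P, E, W}. Below G: {D, U, X, C}.
Intersection: {U, X, C} — 3.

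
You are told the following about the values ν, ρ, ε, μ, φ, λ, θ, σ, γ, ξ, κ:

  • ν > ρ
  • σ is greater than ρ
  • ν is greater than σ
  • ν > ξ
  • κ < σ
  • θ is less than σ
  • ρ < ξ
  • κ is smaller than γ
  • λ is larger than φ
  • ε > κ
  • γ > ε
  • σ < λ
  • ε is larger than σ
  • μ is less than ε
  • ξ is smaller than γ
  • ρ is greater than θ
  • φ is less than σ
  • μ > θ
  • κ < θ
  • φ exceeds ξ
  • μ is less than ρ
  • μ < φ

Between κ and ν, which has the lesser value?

The relevant relations are κ < θ; θ < μ; μ < ρ; ρ < ξ; ξ < φ; φ < σ; σ < ν.
Together: κ < θ < μ < ρ < ξ < φ < σ < ν.
So κ < ν; κ is the smaller of the two.

κ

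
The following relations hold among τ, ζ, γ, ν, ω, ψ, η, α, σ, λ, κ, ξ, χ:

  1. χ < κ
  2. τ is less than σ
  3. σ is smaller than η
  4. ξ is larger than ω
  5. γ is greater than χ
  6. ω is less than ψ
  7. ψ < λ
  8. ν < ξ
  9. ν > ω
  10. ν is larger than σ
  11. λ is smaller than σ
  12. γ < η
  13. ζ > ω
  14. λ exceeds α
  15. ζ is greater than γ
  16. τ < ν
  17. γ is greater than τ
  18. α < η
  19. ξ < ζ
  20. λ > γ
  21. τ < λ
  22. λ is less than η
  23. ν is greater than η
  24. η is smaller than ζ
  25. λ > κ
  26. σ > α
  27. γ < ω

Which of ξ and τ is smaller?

τ < γ and γ < ω give τ < ω.
With ω < ψ: τ < γ < ω < ψ.
Then ψ < λ extends the chain to λ.
Then λ < σ extends the chain to σ.
Then σ < η extends the chain to η.
With η < ν: τ < γ < ω < ψ < λ < σ < η < ν.
With ν < ξ: τ < γ < ω < ψ < λ < σ < η < ν < ξ.
So τ < ξ; τ is the smaller of the two.

τ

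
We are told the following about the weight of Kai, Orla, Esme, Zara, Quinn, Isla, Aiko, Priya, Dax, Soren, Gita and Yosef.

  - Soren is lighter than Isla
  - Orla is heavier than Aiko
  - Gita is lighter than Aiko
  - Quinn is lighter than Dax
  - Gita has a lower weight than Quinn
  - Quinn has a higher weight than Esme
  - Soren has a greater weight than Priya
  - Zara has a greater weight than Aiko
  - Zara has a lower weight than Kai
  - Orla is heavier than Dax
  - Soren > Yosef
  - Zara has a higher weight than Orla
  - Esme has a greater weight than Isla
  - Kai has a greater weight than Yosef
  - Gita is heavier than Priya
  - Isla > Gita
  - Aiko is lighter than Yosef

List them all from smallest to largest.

Priya < Gita < Aiko < Yosef < Soren < Isla < Esme < Quinn < Dax < Orla < Zara < Kai

Nothing is placed below Priya, so it is least; from there Priya < Gita; Gita < Aiko; Aiko < Yosef; Yosef < Soren; Soren < Isla; Isla < Esme; Esme < Quinn; Quinn < Dax; Dax < Orla; Orla < Zara; Zara < Kai, each given directly.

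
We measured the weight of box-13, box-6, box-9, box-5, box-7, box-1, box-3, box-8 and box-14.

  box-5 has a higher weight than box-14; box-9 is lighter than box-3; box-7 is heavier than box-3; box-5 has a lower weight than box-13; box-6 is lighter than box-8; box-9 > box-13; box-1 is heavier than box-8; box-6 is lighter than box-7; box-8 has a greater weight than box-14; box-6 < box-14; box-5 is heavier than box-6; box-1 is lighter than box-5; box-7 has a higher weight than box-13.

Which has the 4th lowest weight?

box-1

The consecutive relations fix a unique order: box-6 < box-14 < box-8 < box-1 < box-5 < box-13 < box-9 < box-3 < box-7.
Counting 4 from the smallest end gives box-1.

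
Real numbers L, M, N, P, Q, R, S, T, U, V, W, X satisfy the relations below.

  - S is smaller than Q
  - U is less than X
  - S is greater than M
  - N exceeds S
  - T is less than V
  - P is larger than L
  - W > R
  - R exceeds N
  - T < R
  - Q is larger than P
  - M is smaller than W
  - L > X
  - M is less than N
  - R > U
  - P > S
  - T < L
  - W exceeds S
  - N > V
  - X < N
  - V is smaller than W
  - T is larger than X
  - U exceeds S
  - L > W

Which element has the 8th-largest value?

T

Piecing the relations together gives one ordering: M < S < U < X < T < V < N < R < W < L < P < Q.
Counting 8 from the largest end gives T.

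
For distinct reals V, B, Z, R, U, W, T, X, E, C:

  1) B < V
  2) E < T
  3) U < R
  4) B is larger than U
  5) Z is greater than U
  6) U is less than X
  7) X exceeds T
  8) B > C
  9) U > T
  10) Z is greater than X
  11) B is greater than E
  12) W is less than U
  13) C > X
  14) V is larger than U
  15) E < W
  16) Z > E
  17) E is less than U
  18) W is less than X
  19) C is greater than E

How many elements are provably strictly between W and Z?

2

Chaining upward from W reaches: U, X, C, R, B, V.
Chaining downward from Z reaches: E, T, U, X.
Strictly between W and Z are those in both lists: U, X — 2 elements.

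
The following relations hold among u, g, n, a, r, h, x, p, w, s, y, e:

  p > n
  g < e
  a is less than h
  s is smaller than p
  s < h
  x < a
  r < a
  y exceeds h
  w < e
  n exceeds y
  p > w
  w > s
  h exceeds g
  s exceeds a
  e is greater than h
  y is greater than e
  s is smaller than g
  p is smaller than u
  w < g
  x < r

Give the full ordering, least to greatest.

x < r < a < s < w < g < h < e < y < n < p < u

Nothing is placed below x, so it is least; from there x < r; r < a; a < s; s < w; w < g; g < h; h < e; e < y; y < n; n < p; p < u, each given directly.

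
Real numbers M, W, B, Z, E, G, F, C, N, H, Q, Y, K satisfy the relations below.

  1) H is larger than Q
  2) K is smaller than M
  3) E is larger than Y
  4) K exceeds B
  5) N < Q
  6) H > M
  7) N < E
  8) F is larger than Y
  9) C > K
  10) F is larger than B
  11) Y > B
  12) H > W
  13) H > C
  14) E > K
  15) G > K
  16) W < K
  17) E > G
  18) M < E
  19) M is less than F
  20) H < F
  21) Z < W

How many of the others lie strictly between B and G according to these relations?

1

The relations place B below G. An element lies strictly between them when it is forced above B and also forced below G.
Above B: {K, Y, C, M, H, F, E}. Below G: {Z, W, K}.
Intersection: {K} — 1.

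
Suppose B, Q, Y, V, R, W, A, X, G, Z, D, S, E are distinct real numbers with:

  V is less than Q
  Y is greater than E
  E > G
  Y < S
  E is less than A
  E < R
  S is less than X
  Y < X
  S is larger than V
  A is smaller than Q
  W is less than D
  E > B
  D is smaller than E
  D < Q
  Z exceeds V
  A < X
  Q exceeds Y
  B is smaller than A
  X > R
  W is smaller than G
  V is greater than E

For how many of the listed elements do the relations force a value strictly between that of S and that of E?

Chaining upward from E reaches: V, A, Y, R, Z, Q, X.
Chaining downward from S reaches: W, B, G, D, V, Y.
Strictly between E and S are those in both lists: V, Y — 2 elements.

2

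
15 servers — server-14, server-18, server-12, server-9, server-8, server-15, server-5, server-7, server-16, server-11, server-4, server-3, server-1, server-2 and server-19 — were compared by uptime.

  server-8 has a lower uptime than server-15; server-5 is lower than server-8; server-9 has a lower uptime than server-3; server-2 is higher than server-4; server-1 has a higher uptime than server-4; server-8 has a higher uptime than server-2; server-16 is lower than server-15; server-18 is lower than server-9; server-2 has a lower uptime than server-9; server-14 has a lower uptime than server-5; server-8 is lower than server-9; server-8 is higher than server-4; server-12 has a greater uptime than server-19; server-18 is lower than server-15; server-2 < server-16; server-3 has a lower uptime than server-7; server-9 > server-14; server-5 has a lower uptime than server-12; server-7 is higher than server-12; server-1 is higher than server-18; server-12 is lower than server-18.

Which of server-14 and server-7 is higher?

server-7

server-14 < server-5 and server-5 < server-12 give server-14 < server-12.
With server-12 < server-18: server-14 < server-5 < server-12 < server-18.
With server-18 < server-9: server-14 < server-5 < server-12 < server-18 < server-9.
Then server-9 < server-3 extends the chain to server-3.
Then server-3 < server-7 extends the chain to server-7.
So server-14 < server-7; server-7 is the higher of the two.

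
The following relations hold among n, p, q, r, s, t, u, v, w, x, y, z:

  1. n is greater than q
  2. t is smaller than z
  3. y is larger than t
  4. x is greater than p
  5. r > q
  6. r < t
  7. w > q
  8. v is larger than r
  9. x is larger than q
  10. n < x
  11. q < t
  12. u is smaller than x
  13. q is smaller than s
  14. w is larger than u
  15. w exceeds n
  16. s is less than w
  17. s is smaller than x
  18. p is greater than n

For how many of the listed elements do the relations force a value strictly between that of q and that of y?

Chaining upward from q reaches: r, t, n, z, s, v, p, w, x.
Chaining downward from y reaches: r, t.
Strictly between q and y are those in both lists: r, t — 2 elements.

2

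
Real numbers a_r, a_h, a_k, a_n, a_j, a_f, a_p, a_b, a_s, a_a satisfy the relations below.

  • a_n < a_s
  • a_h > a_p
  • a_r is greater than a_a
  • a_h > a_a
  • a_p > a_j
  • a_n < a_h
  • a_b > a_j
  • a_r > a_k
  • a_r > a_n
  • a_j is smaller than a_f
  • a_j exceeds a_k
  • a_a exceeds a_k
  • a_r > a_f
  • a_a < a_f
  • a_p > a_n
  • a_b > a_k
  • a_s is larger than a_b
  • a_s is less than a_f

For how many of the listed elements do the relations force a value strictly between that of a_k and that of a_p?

The relations place a_k below a_p. An element lies strictly between them when it is forced above a_k and also forced below a_p.
Above a_k: {a_j, a_a, a_b, a_s, a_f, a_r, a_h}. Below a_p: {a_j, a_n}.
Intersection: {a_j} — 1.

1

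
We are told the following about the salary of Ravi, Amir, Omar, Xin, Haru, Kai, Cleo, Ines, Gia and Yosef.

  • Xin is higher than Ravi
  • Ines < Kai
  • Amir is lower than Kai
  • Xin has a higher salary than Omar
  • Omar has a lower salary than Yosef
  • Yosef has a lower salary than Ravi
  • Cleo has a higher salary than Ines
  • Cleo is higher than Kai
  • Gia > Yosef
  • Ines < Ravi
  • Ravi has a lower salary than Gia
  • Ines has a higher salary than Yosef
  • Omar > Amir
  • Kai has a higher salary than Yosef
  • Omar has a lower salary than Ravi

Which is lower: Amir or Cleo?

Amir

Amir < Omar and Omar < Yosef give Amir < Yosef.
Then Yosef < Ines extends the chain to Ines.
With Ines < Kai: Amir < Omar < Yosef < Ines < Kai.
With Kai < Cleo: Amir < Omar < Yosef < Ines < Kai < Cleo.
So Amir < Cleo; Amir is the lower of the two.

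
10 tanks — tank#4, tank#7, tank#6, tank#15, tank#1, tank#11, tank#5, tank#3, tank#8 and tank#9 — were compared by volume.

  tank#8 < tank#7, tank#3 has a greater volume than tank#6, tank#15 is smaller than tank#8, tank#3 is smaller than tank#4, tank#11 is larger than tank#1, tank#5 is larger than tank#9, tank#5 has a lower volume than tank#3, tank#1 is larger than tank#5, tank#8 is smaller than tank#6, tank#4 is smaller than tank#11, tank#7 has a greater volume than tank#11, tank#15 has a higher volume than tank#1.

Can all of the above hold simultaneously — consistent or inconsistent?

The single ordering tank#9 < tank#5 < tank#1 < tank#15 < tank#8 < tank#6 < tank#3 < tank#4 < tank#11 < tank#7 satisfies every listed relation, so no contradiction arises.

consistent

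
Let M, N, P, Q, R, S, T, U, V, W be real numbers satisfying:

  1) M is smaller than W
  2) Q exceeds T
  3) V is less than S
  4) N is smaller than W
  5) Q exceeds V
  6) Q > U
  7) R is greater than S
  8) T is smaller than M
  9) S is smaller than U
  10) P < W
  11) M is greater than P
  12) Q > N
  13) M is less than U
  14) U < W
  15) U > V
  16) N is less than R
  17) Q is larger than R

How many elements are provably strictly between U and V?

The relations place V below U. An element lies strictly between them when it is forced above V and also forced below U.
Above V: {S, R, W, Q}. Below U: {P, T, S, M}.
Intersection: {S} — 1.

1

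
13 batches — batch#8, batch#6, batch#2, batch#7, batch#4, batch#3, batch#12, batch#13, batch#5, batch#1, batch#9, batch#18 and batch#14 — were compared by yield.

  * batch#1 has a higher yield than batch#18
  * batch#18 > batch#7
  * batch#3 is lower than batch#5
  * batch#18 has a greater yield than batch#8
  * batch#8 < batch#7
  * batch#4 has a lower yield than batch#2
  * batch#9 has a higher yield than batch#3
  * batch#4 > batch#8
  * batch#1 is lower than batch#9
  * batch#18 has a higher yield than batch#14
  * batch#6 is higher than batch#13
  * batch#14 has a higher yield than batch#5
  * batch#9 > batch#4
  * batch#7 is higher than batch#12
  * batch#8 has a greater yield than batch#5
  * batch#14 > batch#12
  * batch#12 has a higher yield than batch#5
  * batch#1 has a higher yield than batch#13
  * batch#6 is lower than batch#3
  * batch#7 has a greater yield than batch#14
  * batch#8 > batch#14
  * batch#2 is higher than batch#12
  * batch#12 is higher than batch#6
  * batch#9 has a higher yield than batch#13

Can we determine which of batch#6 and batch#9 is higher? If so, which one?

batch#9

Link the given pairs in sequence: batch#6 < batch#3; batch#3 < batch#5; batch#5 < batch#12; batch#12 < batch#14; batch#14 < batch#7; batch#7 < batch#18; batch#18 < batch#1; batch#1 < batch#9.
Together: batch#6 < batch#3 < batch#5 < batch#12 < batch#14 < batch#7 < batch#18 < batch#1 < batch#9.
So batch#9 is higher.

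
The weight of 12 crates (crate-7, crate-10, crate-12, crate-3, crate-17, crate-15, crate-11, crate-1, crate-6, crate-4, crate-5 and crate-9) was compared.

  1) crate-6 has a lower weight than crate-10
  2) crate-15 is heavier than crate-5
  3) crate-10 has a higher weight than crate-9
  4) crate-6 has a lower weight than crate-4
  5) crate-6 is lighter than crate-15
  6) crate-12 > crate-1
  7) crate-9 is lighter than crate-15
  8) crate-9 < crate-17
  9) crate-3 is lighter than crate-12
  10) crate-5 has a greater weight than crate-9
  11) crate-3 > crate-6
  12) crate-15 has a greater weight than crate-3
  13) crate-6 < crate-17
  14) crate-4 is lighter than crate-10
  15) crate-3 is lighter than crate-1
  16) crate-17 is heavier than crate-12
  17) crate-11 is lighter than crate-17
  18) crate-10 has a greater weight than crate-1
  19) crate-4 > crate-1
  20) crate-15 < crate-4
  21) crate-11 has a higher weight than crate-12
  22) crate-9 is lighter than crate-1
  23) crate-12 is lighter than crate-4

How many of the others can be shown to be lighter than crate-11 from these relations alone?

5

From crate-11 the given relations immediately reach crate-12.
From those, crate-3, crate-1 — 3 in total.
From those, crate-6, crate-9 — 5 in total.
Nothing else is reachable below crate-11; 5 in all.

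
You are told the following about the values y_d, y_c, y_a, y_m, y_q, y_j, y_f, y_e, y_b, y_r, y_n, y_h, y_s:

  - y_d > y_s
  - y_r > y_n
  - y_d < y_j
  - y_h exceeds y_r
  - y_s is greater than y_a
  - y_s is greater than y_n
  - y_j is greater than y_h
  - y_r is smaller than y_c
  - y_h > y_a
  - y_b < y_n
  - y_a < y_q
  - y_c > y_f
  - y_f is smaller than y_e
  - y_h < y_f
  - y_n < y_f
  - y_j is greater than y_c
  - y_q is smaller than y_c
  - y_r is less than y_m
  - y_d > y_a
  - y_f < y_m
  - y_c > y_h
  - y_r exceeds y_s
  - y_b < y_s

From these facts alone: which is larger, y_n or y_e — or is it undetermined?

y_n < y_r and y_r < y_h give y_n < y_h.
With y_h < y_f: y_n < y_r < y_h < y_f.
With y_f < y_e: y_n < y_r < y_h < y_f < y_e.
So y_e is larger.

y_e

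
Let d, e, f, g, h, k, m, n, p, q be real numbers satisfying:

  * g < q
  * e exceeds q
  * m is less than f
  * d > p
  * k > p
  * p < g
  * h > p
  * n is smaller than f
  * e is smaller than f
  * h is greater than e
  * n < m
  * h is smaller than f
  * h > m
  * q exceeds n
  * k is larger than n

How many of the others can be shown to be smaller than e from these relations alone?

4

From e the given relations immediately reach q.
From those, g, n — 3 in total.
From those, p — 4 in total.
No other element is forced below e by the given relations, so the count is 4.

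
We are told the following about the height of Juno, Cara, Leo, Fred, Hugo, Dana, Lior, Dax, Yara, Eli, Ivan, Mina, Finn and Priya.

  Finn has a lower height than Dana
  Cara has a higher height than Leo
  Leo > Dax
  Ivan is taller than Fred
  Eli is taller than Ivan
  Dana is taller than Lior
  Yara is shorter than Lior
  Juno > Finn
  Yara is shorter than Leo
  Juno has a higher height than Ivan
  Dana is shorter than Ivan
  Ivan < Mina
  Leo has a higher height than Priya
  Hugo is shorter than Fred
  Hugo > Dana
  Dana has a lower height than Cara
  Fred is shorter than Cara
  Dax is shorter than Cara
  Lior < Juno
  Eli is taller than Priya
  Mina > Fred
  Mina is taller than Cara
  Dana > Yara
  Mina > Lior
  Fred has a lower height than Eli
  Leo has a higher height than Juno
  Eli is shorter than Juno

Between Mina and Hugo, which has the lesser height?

Chaining the given relations: Hugo < Fred < Ivan < Juno < Leo < Cara < Mina.
So Hugo < Mina; Hugo is the shorter of the two.

Hugo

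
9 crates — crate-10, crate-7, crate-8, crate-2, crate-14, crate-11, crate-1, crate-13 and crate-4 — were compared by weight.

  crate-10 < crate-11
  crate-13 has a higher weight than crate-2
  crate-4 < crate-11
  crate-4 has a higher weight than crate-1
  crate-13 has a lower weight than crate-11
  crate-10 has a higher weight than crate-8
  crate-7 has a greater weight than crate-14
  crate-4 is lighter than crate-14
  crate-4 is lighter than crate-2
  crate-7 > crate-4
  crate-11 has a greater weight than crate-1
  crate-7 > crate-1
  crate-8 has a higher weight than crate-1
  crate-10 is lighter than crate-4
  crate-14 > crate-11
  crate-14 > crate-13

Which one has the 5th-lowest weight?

Piecing the relations together gives one ordering: crate-1 < crate-8 < crate-10 < crate-4 < crate-2 < crate-13 < crate-11 < crate-14 < crate-7.
The 5th smallest is crate-2.

crate-2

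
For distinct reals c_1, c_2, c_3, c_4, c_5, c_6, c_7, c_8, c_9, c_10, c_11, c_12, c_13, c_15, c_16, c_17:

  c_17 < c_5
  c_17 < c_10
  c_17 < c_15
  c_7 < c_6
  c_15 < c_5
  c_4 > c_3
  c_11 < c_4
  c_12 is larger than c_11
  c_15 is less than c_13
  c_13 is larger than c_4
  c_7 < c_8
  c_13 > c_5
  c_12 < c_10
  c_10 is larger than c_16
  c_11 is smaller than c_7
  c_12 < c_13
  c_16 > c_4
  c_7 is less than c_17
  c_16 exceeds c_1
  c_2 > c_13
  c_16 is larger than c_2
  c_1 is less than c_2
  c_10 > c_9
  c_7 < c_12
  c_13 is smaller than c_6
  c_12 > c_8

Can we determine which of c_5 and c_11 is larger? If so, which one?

c_5

Chaining the given relations: c_11 < c_7 < c_17 < c_15 < c_5.
So c_5 is larger.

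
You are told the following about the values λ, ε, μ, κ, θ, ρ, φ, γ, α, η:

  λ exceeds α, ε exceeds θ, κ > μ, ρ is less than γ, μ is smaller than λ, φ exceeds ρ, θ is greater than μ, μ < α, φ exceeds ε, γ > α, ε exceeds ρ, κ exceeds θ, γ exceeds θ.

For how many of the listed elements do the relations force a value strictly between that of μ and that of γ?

Chaining upward from μ reaches: θ, α, κ, ε, φ, λ.
Chaining downward from γ reaches: θ, α, ρ.
Strictly between μ and γ are those in both lists: θ, α — 2 elements.

2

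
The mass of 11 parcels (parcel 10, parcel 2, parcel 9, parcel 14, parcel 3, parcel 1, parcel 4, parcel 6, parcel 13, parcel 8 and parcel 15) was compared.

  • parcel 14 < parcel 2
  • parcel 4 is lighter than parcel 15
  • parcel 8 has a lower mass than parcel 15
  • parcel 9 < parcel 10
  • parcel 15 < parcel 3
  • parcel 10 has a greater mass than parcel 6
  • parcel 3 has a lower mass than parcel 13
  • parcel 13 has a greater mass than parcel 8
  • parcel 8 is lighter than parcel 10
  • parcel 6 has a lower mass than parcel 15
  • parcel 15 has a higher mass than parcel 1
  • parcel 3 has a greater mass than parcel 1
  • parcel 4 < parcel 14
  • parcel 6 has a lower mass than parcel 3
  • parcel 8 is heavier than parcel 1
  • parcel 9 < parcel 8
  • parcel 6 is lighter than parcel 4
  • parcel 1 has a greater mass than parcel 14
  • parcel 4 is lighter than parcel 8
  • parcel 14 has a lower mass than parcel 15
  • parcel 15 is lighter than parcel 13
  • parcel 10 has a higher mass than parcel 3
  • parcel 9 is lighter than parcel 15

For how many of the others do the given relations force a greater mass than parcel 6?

From parcel 6 the given relations immediately reach parcel 4, parcel 15, parcel 3, parcel 10.
From those, parcel 14, parcel 8, parcel 13 — 7 in total.
From those, parcel 1, parcel 2 — 9 in total.
Nothing else is reachable above parcel 6; 9 in all.

9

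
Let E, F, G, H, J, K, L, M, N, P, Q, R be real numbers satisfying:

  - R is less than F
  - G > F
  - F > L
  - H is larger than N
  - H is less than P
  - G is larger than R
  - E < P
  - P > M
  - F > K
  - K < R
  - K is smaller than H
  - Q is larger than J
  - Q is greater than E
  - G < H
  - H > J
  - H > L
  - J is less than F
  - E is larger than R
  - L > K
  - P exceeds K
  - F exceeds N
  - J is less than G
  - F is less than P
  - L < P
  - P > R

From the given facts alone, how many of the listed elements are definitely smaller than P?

The elements the relations force below P are K, L, N, R, J, E, F, G, M, H — no chain reaches any other.
That is 10.

10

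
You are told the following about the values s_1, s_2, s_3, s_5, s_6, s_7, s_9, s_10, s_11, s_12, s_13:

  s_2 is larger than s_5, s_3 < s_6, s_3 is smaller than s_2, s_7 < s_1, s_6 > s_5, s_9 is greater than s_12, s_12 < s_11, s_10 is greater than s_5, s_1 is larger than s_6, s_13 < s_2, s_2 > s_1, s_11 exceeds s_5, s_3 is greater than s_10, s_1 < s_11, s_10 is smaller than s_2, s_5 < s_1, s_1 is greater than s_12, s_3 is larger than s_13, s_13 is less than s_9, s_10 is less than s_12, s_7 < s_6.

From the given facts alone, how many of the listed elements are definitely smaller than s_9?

4

The elements the relations force below s_9 are s_13, s_5, s_10, s_12 — no chain reaches any other.
That is 4.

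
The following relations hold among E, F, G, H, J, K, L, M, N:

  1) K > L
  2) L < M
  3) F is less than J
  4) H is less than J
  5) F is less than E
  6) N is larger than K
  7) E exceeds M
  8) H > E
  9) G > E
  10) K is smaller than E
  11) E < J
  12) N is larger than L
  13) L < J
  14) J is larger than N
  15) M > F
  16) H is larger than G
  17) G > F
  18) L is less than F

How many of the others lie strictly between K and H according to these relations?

2

The relations place K below H. An element lies strictly between them when it is forced above K and also forced below H.
Above K: {E, N, G, J}. Below H: {L, F, M, E, G}.
Intersection: {E, G} — 2.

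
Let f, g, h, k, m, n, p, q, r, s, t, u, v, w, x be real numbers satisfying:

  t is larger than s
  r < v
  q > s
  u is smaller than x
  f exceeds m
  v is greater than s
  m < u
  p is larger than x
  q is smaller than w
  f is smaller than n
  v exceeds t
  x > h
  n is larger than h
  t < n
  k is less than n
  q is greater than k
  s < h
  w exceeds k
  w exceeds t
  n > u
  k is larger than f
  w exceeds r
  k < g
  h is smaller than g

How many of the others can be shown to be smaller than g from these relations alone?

5

The elements the relations force below g are s, m, f, k, h — no chain reaches any other.
That is 5.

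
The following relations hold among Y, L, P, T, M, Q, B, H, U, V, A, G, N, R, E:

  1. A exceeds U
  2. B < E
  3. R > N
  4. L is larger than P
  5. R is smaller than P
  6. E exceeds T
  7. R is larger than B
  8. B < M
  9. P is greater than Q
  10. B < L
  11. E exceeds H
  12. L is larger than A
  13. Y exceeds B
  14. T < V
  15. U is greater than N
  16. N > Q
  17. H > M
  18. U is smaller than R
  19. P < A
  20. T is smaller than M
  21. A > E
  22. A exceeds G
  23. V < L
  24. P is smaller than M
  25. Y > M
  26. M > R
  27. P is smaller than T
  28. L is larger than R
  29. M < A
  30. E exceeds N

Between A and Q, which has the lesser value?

Q < N and N < U give Q < U.
With U < R: Q < N < U < R.
Then R < P extends the chain to P.
Then P < T extends the chain to T.
Then T < M extends the chain to M.
With M < H: Q < N < U < R < P < T < M < H.
With H < E: Q < N < U < R < P < T < M < H < E.
With E < A: Q < N < U < R < P < T < M < H < E < A.
So Q < A; Q is the smaller of the two.

Q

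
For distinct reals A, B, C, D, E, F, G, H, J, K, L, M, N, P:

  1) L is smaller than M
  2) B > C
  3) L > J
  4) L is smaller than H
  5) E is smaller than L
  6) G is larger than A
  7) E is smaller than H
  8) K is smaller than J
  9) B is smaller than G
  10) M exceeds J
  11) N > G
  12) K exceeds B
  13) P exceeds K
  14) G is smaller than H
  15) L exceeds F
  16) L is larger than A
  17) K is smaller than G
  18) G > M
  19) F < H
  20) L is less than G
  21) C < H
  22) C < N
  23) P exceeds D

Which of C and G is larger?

Following the relations from C: C < B < K < J < L < M < G.
So C < G; G is the larger of the two.

G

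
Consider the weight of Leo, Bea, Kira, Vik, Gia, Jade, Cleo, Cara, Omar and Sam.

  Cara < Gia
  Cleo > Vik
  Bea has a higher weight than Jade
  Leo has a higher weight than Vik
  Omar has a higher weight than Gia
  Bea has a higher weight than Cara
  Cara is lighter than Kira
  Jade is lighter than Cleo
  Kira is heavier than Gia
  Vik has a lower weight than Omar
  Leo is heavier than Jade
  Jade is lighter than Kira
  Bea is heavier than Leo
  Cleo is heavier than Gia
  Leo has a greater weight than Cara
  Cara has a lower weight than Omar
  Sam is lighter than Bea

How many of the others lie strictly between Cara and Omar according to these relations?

1

The relations place Cara below Omar. An element lies strictly between them when it is forced above Cara and also forced below Omar.
Above Cara: {Leo, Gia, Bea, Kira, Cleo}. Below Omar: {Vik, Gia}.
Intersection: {Gia} — 1.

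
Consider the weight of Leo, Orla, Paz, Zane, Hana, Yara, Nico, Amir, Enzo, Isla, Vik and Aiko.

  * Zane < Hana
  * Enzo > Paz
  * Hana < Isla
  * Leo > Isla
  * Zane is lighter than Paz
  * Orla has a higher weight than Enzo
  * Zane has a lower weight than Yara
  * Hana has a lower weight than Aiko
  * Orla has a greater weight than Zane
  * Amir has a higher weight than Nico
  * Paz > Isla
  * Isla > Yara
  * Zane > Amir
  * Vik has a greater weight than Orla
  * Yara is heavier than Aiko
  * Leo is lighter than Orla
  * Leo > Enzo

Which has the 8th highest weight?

The consecutive relations fix a unique order: Nico < Amir < Zane < Hana < Aiko < Yara < Isla < Paz < Enzo < Leo < Orla < Vik.
Counting 8 from the largest end gives Aiko.

Aiko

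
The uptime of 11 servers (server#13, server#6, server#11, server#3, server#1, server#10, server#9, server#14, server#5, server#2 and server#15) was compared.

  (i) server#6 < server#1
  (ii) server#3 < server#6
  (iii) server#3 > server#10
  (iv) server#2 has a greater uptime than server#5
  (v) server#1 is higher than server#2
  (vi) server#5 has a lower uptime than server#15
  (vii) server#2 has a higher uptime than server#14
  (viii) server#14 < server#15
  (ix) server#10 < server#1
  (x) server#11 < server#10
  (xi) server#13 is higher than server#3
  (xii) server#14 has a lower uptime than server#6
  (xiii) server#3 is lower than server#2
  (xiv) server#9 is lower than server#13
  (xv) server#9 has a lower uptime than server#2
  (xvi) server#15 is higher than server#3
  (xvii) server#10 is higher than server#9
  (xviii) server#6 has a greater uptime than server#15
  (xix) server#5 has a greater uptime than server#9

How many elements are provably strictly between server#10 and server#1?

4

The relations place server#10 below server#1. An element lies strictly between them when it is forced above server#10 and also forced below server#1.
Above server#10: {server#3, server#15, server#2, server#13, server#6}. Below server#1: {server#9, server#14, server#11, server#3, server#5, server#15, server#2, server#6}.
Intersection: {server#3, server#15, server#2, server#6} — 4.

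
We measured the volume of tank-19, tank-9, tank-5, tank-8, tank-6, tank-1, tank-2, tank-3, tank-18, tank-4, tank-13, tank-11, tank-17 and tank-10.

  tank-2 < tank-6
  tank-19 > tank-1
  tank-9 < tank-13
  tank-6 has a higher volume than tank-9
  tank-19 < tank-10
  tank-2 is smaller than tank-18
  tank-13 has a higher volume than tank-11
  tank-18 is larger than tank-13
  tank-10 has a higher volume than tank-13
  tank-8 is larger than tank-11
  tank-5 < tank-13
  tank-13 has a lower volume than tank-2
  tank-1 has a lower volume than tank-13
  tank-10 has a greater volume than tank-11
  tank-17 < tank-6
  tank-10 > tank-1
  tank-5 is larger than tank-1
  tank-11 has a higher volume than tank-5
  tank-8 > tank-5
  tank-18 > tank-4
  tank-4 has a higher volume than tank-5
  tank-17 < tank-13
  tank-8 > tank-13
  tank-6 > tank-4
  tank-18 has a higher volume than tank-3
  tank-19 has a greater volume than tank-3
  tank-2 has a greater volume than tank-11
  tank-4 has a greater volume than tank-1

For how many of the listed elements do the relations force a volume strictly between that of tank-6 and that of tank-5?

4

Chaining upward from tank-5 reaches: tank-11, tank-13, tank-10, tank-2, tank-8, tank-4, tank-18.
Chaining downward from tank-6 reaches: tank-1, tank-9, tank-17, tank-11, tank-13, tank-2, tank-4.
Strictly between tank-5 and tank-6 are those in both lists: tank-11, tank-13, tank-2, tank-4 — 4 elements.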